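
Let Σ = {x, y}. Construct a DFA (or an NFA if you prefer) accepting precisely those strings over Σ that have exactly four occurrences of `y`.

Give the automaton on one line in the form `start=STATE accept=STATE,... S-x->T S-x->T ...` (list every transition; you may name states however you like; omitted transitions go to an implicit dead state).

Count `y`s, saturating at 5: states s0 through s4 mean 0 through 4 `y`s seen; s5 means more than 4. Each `y` increments (capped at s5); other symbols loop. Accept from {s4}.
A 6-state machine:
        x   y  
>  s0   s0  s1 
   s1   s1  s2 
   s2   s2  s3 
   s3   s3  s4 
 * s4   s4  s5 
   s5   s5  s5 
(> = start, * = accepting)

start=s0 accept=s4 s0-x->s0 s0-y->s1 s1-x->s1 s1-y->s2 s2-x->s2 s2-y->s3 s3-x->s3 s3-y->s4 s4-x->s4 s4-y->s5 s5-x->s5 s5-y->s5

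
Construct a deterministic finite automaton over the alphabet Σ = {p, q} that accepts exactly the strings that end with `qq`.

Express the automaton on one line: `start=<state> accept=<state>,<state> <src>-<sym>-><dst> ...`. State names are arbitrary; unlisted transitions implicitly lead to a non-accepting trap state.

start=s0 accept=s2 s0-p->s0 s0-q->s1 s1-p->s0 s1-q->s2 s2-p->s0 s2-q->s2

Let each state record the length of the longest suffix of the input read so far that is also a prefix of `qq`. s1 means the last symbol is `q`; s2 means the last 2 symbols are `qq`. Accept only at s2, where the string currently ends in `qq`.
3 states suffice.
        p   q  
>  s0   s0  s1 
   s1   s0  s2 
 * s2   s0  s2 
(> = start, * = accepting)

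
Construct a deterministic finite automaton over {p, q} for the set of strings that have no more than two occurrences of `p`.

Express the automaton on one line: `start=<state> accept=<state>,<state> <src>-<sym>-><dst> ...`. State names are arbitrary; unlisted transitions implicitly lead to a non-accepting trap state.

start=A accept=A,B,C A-p->B A-q->A B-p->C B-q->B C-p->D C-q->C D-p->D D-q->D

Only the number of `p`s matters, and only up to 3. Make a chain A → B → C → D advanced by each `p` (with D absorbing); every other symbol self-loops. The accepting set is {A, B, C}.
4 states suffice.
       p  q 
>* A   B  A 
 * B   C  B 
 * C   D  C 
   D   D  D 
(> = start, * = accepting)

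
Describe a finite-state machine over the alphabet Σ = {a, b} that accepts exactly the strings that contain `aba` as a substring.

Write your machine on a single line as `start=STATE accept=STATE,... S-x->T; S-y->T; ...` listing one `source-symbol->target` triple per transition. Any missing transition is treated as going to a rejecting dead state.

Track how much of `aba` has been matched so far: state q0 is no progress, q3 is the absorbing accept state reached once `aba` has occurred. Intermediate states record partial matches; on a mismatch, fall back to the longest reusable overlap.
With 4 states:
        a   b  
>  q0   q1  q0 
   q1   q1  q2 
   q2   q3  q0 
 * q3   q3  q3 
(> = start, * = accepting)

start=q0; accept=q3; q0-a->q1; q0-b->q0; q1-a->q1; q1-b->q2; q2-a->q3; q2-b->q0; q3-a->q3; q3-b->q3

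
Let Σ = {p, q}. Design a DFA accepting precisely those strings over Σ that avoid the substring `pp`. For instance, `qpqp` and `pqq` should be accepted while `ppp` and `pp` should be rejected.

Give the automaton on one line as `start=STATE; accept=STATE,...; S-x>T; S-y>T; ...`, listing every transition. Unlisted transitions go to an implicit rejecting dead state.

This is the complement of 'contains `pp`'. Use the same substring-matching states — S0 through S2 holding how much of `pp` has just been matched — but flip the accepting set: everything except the trap S2 accepts.
With 3 states:
        p   q  
>* S0   S1  S0 
 * S1   S2  S0 
   S2   S2  S2 
(> = start, * = accepting)

start=S0; accept=S0,S1; S0-p>S1; S0-q>S0; S1-p>S2; S1-q>S0; S2-p>S2; S2-q>S2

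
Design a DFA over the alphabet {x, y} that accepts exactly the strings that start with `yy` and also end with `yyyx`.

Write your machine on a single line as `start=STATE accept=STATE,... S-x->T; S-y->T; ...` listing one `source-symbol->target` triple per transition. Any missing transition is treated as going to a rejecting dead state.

start=q0; accept=q7; q0-x->q1; q0-y->q2; q1-x->q1; q1-y->q1; q2-x->q1; q2-y->q3; q3-x->q4; q3-y->q5; q4-x->q4; q4-y->q6; q5-x->q7; q5-y->q5; q6-x->q4; q6-y->q3; q7-x->q4; q7-y->q6

Build one automaton per condition and run them in lockstep. One (4 states) tracks whether the input so far still matches the prefix `yy`; the other (5 states) tracks how much of the suffix `yyyx` has currently been matched. Each combined state is a pair, one component from each; accept when both components accept. After merging equivalent states the machine shrinks.
8 states suffice.
        x   y  
>  q0   q1  q2 
   q1   q1  q1 
   q2   q1  q3 
   q3   q4  q5 
   q4   q4  q6 
   q5   q7  q5 
   q6   q4  q3 
 * q7   q4  q6 
(> = start, * = accepting)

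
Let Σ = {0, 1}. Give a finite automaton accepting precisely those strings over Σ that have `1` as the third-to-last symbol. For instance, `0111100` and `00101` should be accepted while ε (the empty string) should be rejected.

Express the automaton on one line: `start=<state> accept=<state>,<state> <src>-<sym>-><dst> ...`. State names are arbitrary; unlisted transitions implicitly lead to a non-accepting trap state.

start=s0 accept=s11,s12,s13,s14 s0-0->s1 s0-1->s2 s1-0->s3 s1-1->s4 s2-0->s5 s2-1->s6 s3-0->s7 s3-1->s8 s4-0->s9 s4-1->s10 s5-0->s11 s5-1->s12 s6-0->s13 s6-1->s14 s7-0->s7 s7-1->s8 s8-0->s9 s8-1->s10 s9-0->s11 s9-1->s12 s10-0->s13 s10-1->s14 s11-0->s7 s11-1->s8 s12-0->s9 s12-1->s10 s13-0->s11 s13-1->s12 s14-0->s13 s14-1->s14

A DFA must remember the last 3 symbols (since which symbol is third-to-last isn't known until the input ends). Use one state per possible window of the last ≤3 symbols; accept from those whose window starts with `1`.
15 states suffice.
          0    1  
>  s0     s1   s2 
   s1     s3   s4 
   s2     s5   s6 
   s3     s7   s8 
   s4     s9  s10 
   s5    s11  s12 
   s6    s13  s14 
   s7     s7   s8 
   s8     s9  s10 
   s9    s11  s12 
   s10   s13  s14 
 * s11    s7   s8 
 * s12    s9  s10 
 * s13   s11  s12 
 * s14   s13  s14 
(> = start, * = accepting)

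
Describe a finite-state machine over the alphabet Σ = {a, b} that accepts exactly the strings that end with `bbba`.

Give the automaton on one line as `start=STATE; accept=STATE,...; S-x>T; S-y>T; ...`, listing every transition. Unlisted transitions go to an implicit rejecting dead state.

start=s0; accept=s4; s0-a>s0; s0-b>s1; s1-a>s0; s1-b>s2; s2-a>s0; s2-b>s3; s3-a>s4; s3-b>s3; s4-a>s0; s4-b>s1

Let each state record the length of the longest suffix of the input read so far that is also a prefix of `bbba`. s1 means the last symbol is `b`; s2 means the last 2 symbols are `bb`; s3 means the last 3 symbols are `bbb`; s4 means the last 4 symbols are `bbba`. Accept only at s4, where the string currently ends in `bbba`.
A 5-state machine:
        a   b  
>  s0   s0  s1 
   s1   s0  s2 
   s2   s0  s3 
   s3   s4  s3 
 * s4   s0  s1 
(> = start, * = accepting)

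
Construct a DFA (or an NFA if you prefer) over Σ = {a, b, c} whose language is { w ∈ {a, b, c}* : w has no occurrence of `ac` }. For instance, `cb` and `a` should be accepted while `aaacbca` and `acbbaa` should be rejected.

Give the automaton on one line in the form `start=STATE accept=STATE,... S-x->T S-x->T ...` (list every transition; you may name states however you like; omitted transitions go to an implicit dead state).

start=S0 accept=S0,S1 S0-a->S1 S0-b->S0 S0-c->S0 S1-a->S1 S1-b->S0 S1-c->S2 S2-a->S2 S2-b->S2 S2-c->S2

Track partial matches of the forbidden pattern `ac`. State S2 is a dead state reached once `ac` has occurred; every other state accepts. S0 means no part of `ac` is currently matched.
3 states suffice.
        a   b   c  
>* S0   S1  S0  S0 
 * S1   S1  S0  S2 
   S2   S2  S2  S2 
(> = start, * = accepting)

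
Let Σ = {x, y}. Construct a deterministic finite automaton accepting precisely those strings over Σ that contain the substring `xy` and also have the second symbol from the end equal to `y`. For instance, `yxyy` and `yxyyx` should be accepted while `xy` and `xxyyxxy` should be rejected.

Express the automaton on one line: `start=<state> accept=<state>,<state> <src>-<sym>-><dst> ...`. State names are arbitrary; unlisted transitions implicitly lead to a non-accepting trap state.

start=A accept=D,E A-x->B A-y->A B-x->B B-y->C C-x->D C-y->E D-x->B D-y->C E-x->D E-y->E

Build one automaton per condition and run them in lockstep. One (3 states) tracks whether and how much of `xy` has been seen; the other (7 states) tracks the last 2 symbols read. Each combined state is a pair, one component from each; accept when both components accept. Equivalent product states are then merged.
5 states suffice.
       x  y 
>  A   B  A 
   B   B  C 
   C   D  E 
 * D   B  C 
 * E   D  E 
(> = start, * = accepting)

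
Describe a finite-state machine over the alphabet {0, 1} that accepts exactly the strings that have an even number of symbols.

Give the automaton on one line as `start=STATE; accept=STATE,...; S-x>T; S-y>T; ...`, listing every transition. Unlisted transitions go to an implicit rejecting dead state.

start=S0; accept=S0; S0-0>S1; S0-1>S1; S1-0>S0; S1-1>S0

Only the length mod 2 matters, so use a 2-cycle: from any state, every input symbol moves to the next state, wrapping S1 back to S0. Mark S0 accepting.
2 states suffice.
        0   1  
>* S0   S1  S1 
   S1   S0  S0 
(> = start, * = accepting)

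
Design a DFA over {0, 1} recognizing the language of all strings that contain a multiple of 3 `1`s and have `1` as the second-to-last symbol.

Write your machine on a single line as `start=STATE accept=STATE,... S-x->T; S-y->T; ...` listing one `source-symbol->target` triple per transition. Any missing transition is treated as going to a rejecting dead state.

start=A; accept=E,G; A-0->A; A-1->B; B-0->B; B-1->C; C-0->D; C-1->E; D-0->D; D-1->F; E-0->G; E-1->B; F-0->G; F-1->B; G-0->A; G-1->B

Handle the two conditions separately and then intersect. One (3 states) tracks the count of `1`s modulo 3; the other (7 states) tracks the last 2 symbols read. Each combined state is a pair, one component from each; accept when both components accept. Equivalent product states are then merged.
With 7 states:
       0  1 
>  A   A  B 
   B   B  C 
   C   D  E 
   D   D  F 
 * E   G  B 
   F   G  B 
 * G   A  B 
(> = start, * = accepting)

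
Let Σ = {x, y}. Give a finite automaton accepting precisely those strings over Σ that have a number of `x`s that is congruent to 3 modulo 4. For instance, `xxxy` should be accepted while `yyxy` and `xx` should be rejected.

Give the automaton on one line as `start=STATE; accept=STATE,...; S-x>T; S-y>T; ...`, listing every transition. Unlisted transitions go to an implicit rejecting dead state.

Keep the running count of `x`s modulo 4: each `x` advances along the cycle A → B → C → D → A while other symbols loop. Accept at D.
With 4 states:
       x  y 
>  A   B  A 
   B   C  B 
   C   D  C 
 * D   A  D 
(> = start, * = accepting)

start=A; accept=D; A-x>B; A-y>A; B-x>C; B-y>B; C-x>D; C-y>C; D-x>A; D-y>D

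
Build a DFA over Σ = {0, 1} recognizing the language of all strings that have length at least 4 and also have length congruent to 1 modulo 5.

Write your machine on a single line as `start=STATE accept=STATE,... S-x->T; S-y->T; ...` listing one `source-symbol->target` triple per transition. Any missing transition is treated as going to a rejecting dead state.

Run two small machines in parallel and take their product. The first has 6 states tracking the input length, saturating at 5; the second has 5 states tracking the input length modulo 5. A product state is a pair (one from each), accepting exactly when both do. Minimizing collapses redundant product states.
7 states suffice.
        0   1  
>  S0   S1  S1 
   S1   S2  S2 
   S2   S3  S3 
   S3   S4  S4 
   S4   S5  S5 
   S5   S6  S6 
 * S6   S2  S2 
(> = start, * = accepting)

start=S0; accept=S6; S0-0->S1; S0-1->S1; S1-0->S2; S1-1->S2; S2-0->S3; S2-1->S3; S3-0->S4; S3-1->S4; S4-0->S5; S4-1->S5; S5-0->S6; S5-1->S6; S6-0->S2; S6-1->S2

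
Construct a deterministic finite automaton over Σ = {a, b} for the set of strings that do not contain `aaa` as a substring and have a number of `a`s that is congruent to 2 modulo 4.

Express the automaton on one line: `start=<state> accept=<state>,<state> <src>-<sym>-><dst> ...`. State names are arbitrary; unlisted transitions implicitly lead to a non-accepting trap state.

start=q0 accept=q2,q5,q6 q0-a->q1 q0-b->q0 q1-a->q2 q1-b->q3 q2-a->q4 q2-b->q5 q3-a->q6 q3-b->q3 q4-a->q4 q4-b->q4 q5-a->q7 q5-b->q5 q6-a->q8 q6-b->q5 q7-a->q9 q7-b->q10 q8-a->q4 q8-b->q10 q9-a->q4 q9-b->q0 q10-a->q11 q10-b->q10 q11-a->q12 q11-b->q0 q12-a->q4 q12-b->q3

Run two small machines in parallel and take their product. One (4 states) tracks partial matches of the forbidden pattern `aaa`; the other (4 states) tracks the count of `a`s modulo 4. Each combined state is a pair, one component from each; accept when both components accept. Minimizing collapses redundant product states.
A 13-state machine:
          a    b  
>  q0     q1   q0 
   q1     q2   q3 
 * q2     q4   q5 
   q3     q6   q3 
   q4     q4   q4 
 * q5     q7   q5 
 * q6     q8   q5 
   q7     q9  q10 
   q8     q4  q10 
   q9     q4   q0 
   q10   q11  q10 
   q11   q12   q0 
   q12    q4   q3 
(> = start, * = accepting)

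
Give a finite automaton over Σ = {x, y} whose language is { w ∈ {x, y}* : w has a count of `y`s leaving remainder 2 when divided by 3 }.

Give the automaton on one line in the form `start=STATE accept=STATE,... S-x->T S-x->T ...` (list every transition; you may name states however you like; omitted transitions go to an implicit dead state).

start=S0 accept=S2 S0-x->S0 S0-y->S1 S1-x->S1 S1-y->S2 S2-x->S2 S2-y->S0

The only thing that matters is how many `y`s have appeared, reduced mod 3. Use one state per residue: S0 for 0, …, S2 for 2. Reading `y` moves to the next residue; anything else stays put. S2 is accepting.
A 3-state machine:
        x   y  
>  S0   S0  S1 
   S1   S1  S2 
 * S2   S2  S0 
(> = start, * = accepting)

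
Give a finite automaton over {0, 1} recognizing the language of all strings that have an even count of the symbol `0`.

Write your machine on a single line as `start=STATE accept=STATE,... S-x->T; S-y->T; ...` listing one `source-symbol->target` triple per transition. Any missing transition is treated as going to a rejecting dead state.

The only thing that matters is how many `0`s have appeared, reduced mod 2. Use one state per residue: q0 for 0, …, q1 for 1. Reading `0` moves to the next residue; anything else stays put. q0 is accepting.
2 states suffice.
        0   1  
>* q0   q1  q0 
   q1   q0  q1 
(> = start, * = accepting)

start=q0; accept=q0; q0-0->q1; q0-1->q0; q1-0->q0; q1-1->q1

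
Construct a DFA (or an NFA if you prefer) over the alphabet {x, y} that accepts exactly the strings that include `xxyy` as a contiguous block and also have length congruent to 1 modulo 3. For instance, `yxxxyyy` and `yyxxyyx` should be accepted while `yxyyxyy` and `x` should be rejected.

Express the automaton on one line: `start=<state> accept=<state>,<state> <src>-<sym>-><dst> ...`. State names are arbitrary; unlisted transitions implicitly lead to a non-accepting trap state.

start=A accept=L A-x->B A-y->C B-x->D B-y->E C-x->F C-y->E D-x->G D-y->H E-x->I E-y->A F-x->G F-y->A G-x->J G-y->K H-x->B H-y->L I-x->J I-y->C J-x->D J-y->M K-x->F K-y->N L-x->N L-y->N M-x->I M-y->O N-x->O N-y->O O-x->L O-y->L

Run two small machines in parallel and take their product. One (5 states) tracks whether and how much of `xxyy` has been seen; the other (3 states) tracks the input length modulo 3. Each combined state is a pair, one component from each; accept when both components accept.
A 15-state machine:
       x  y 
>  A   B  C 
   B   D  E 
   C   F  E 
   D   G  H 
   E   I  A 
   F   G  A 
   G   J  K 
   H   B  L 
   I   J  C 
   J   D  M 
   K   F  N 
 * L   N  N 
   M   I  O 
   N   O  O 
   O   L  L 
(> = start, * = accepting)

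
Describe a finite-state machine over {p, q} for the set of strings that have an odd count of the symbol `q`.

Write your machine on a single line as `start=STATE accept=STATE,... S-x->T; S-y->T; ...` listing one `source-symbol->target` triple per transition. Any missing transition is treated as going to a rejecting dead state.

Keep the running count of `q`s modulo 2: each `q` advances along the cycle S0 → S1 → S0 while other symbols loop. Accept at S1.
With 2 states:
        p   q  
>  S0   S0  S1 
 * S1   S1  S0 
(> = start, * = accepting)

start=S0; accept=S1; S0-p->S0; S0-q->S1; S1-p->S1; S1-q->S0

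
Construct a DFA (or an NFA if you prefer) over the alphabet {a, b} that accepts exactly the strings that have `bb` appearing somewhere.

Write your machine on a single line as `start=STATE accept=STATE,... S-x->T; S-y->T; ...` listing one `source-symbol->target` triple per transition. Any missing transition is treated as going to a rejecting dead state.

start=q0; accept=q2; q0-a->q0; q0-b->q1; q1-a->q0; q1-b->q2; q2-a->q2; q2-b->q2

Track how much of `bb` has been matched so far: state q0 is no progress, q2 is the absorbing accept state reached once `bb` has occurred. Intermediate states record partial matches; on a mismatch, fall back to the longest reusable overlap.
        a   b  
>  q0   q0  q1 
   q1   q0  q2 
 * q2   q2  q2 
(> = start, * = accepting)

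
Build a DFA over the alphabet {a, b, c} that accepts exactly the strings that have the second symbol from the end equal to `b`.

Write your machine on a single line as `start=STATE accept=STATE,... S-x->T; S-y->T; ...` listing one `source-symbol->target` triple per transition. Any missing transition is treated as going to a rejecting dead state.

Because acceptance depends on a position counted from the end, the machine has to buffer the most recent 2 symbols. Make each state the string of the last up-to-2 symbols read; on input `x` shift the window left and append `x`. Accept when the buffered window has length 2 and begins with `b`.
          a    b    c  
>  q0     q1   q2   q3 
   q1     q4   q5   q6 
   q2     q7   q8   q9 
   q3    q10  q11  q12 
   q4     q4   q5   q6 
   q5     q7   q8   q9 
   q6    q10  q11  q12 
 * q7     q4   q5   q6 
 * q8     q7   q8   q9 
 * q9    q10  q11  q12 
   q10    q4   q5   q6 
   q11    q7   q8   q9 
   q12   q10  q11  q12 
(> = start, * = accepting)

start=q0; accept=q7,q8,q9; q0-a->q1; q0-b->q2; q0-c->q3; q1-a->q4; q1-b->q5; q1-c->q6; q2-a->q7; q2-b->q8; q2-c->q9; q3-a->q10; q3-b->q11; q3-c->q12; q4-a->q4; q4-b->q5; q4-c->q6; q5-a->q7; q5-b->q8; q5-c->q9; q6-a->q10; q6-b->q11; q6-c->q12; q7-a->q4; q7-b->q5; q7-c->q6; q8-a->q7; q8-b->q8; q8-c->q9; q9-a->q10; q9-b->q11; q9-c->q12; q10-a->q4; q10-b->q5; q10-c->q6; q11-a->q7; q11-b->q8; q11-c->q9; q12-a->q10; q12-b->q11; q12-c->q12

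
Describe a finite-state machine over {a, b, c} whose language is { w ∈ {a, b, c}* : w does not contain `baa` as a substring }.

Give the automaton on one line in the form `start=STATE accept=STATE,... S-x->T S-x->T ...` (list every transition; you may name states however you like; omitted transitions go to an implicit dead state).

This is the complement of 'contains `baa`'. Use the same substring-matching states — q0 through q3 holding how much of `baa` has just been matched — but flip the accepting set: everything except the trap q3 accepts.
        a   b   c  
>* q0   q0  q1  q0 
 * q1   q2  q1  q0 
 * q2   q3  q1  q0 
   q3   q3  q3  q3 
(> = start, * = accepting)

start=q0 accept=q0,q1,q2 q0-a->q0 q0-b->q1 q0-c->q0 q1-a->q2 q1-b->q1 q1-c->q0 q2-a->q3 q2-b->q1 q2-c->q0 q3-a->q3 q3-b->q3 q3-c->q3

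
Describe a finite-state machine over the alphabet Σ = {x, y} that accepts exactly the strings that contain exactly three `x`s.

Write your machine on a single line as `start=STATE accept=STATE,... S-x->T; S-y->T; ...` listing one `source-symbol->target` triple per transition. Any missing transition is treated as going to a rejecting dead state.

Only the number of `x`s matters, and only up to 4. Make a chain q0 → q1 → q2 → q3 → q4 advanced by each `x` (with q4 absorbing); every other symbol self-loops. The accepting set is {q3}.
        x   y  
>  q0   q1  q0 
   q1   q2  q1 
   q2   q3  q2 
 * q3   q4  q3 
   q4   q4  q4 
(> = start, * = accepting)

start=q0; accept=q3; q0-x->q1; q0-y->q0; q1-x->q2; q1-y->q1; q2-x->q3; q2-y->q2; q3-x->q4; q3-y->q3; q4-x->q4; q4-y->q4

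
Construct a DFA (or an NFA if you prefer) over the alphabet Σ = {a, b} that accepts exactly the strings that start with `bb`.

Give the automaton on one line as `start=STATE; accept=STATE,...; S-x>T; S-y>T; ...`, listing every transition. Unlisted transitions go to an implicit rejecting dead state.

start=s0; accept=s2; s0-a>s3; s0-b>s1; s1-a>s3; s1-b>s2; s2-a>s2; s2-b>s2; s3-a>s3; s3-b>s3

Walk along `bb` while the input agrees: from s0 take `b` to s1, and so on. Any deviation drops to the rejecting sink s3. Once s2 is reached the prefix is confirmed and every continuation is accepted.
With 4 states:
        a   b  
>  s0   s3  s1 
   s1   s3  s2 
 * s2   s2  s2 
   s3   s3  s3 
(> = start, * = accepting)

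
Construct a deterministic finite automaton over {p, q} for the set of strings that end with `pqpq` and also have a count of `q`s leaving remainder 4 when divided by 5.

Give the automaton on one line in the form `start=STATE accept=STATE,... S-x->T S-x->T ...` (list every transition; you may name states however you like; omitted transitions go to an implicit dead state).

Build one automaton per condition and run them in lockstep. The first has 5 states tracking how much of the suffix `pqpq` has currently been matched; the second has 5 states tracking the count of `q`s modulo 5. A product state is a pair (one from each), accepting exactly when both do. Equivalent product states are then merged.
9 states suffice.
        p   q  
>  S0   S0  S1 
   S1   S1  S2 
   S2   S3  S4 
   S3   S3  S5 
   S4   S4  S6 
   S5   S7  S6 
   S6   S6  S0 
   S7   S4  S8 
 * S8   S6  S0 
(> = start, * = accepting)

start=S0 accept=S8 S0-p->S0 S0-q->S1 S1-p->S1 S1-q->S2 S2-p->S3 S2-q->S4 S3-p->S3 S3-q->S5 S4-p->S4 S4-q->S6 S5-p->S7 S5-q->S6 S6-p->S6 S6-q->S0 S7-p->S4 S7-q->S8 S8-p->S6 S8-q->S0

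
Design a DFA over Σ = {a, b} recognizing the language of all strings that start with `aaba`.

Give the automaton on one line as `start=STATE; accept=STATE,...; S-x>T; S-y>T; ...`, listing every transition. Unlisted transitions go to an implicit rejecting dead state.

start=S0; accept=S4; S0-a>S1; S0-b>S5; S1-a>S2; S1-b>S5; S2-a>S5; S2-b>S3; S3-a>S4; S3-b>S5; S4-a>S4; S4-b>S4; S5-a>S5; S5-b>S5

Check the first 4 symbols one by one: S0 through S3 record how many have matched `aaba` so far; any wrong symbol goes to the dead state S5. After all 4 match we enter the accepting sink S4.
6 states suffice.
        a   b  
>  S0   S1  S5 
   S1   S2  S5 
   S2   S5  S3 
   S3   S4  S5 
 * S4   S4  S4 
   S5   S5  S5 
(> = start, * = accepting)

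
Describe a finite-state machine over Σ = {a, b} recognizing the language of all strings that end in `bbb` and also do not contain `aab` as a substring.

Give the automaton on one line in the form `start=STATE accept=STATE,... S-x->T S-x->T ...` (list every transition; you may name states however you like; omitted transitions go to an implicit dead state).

start=q0 accept=q6 q0-a->q1 q0-b->q2 q1-a->q3 q1-b->q2 q2-a->q1 q2-b->q4 q3-a->q3 q3-b->q5 q4-a->q1 q4-b->q6 q5-a->q7 q5-b->q8 q6-a->q1 q6-b->q6 q7-a->q7 q7-b->q5 q8-a->q7 q8-b->q9 q9-a->q7 q9-b->q9

Handle the two conditions separately and then intersect. One (4 states) tracks how much of the suffix `bbb` has currently been matched; the other (4 states) tracks partial matches of the forbidden pattern `aab`. Each combined state is a pair, one component from each; accept when both components accept.
        a   b  
>  q0   q1  q2 
   q1   q3  q2 
   q2   q1  q4 
   q3   q3  q5 
   q4   q1  q6 
   q5   q7  q8 
 * q6   q1  q6 
   q7   q7  q5 
   q8   q7  q9 
   q9   q7  q9 
(> = start, * = accepting)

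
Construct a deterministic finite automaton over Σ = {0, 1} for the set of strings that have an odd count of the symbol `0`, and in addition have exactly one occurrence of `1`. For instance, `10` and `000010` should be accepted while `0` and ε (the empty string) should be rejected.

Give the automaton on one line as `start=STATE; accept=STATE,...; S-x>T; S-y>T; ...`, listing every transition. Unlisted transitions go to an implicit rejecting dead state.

Build one automaton per condition and run them in lockstep. One (2 states) tracks the count of `0`s modulo 2; the other (3 states) tracks the count of `1`s, saturating at 2. Each combined state is a pair, one component from each; accept when both components accept. Minimizing collapses redundant product states.
With 5 states:
       0  1 
>  A   B  C 
   B   A  D 
   C   D  E 
 * D   C  E 
   E   E  E 
(> = start, * = accepting)

start=A; accept=D; A-0>B; A-1>C; B-0>A; B-1>D; C-0>D; C-1>E; D-0>C; D-1>E; E-0>E; E-1>E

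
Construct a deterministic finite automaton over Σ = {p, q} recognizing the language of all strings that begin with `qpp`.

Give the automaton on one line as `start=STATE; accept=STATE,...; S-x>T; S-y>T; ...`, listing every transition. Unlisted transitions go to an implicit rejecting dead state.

Walk along `qpp` while the input agrees: from s0 take `q` to s1, and so on. Any deviation drops to the rejecting sink s4. Once s3 is reached the prefix is confirmed and every continuation is accepted.
With 5 states:
        p   q  
>  s0   s4  s1 
   s1   s2  s4 
   s2   s3  s4 
 * s3   s3  s3 
   s4   s4  s4 
(> = start, * = accepting)

start=s0; accept=s3; s0-p>s4; s0-q>s1; s1-p>s2; s1-q>s4; s2-p>s3; s2-q>s4; s3-p>s3; s3-q>s3; s4-p>s4; s4-q>s4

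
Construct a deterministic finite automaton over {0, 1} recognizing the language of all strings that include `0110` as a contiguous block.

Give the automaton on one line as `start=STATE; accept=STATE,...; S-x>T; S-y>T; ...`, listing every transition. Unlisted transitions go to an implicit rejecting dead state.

Track how much of `0110` has been matched so far: state S0 is no progress, S4 is the absorbing accept state reached once `0110` has occurred. Intermediate states record partial matches; on a mismatch, fall back to the longest reusable overlap.
5 states suffice.
        0   1  
>  S0   S1  S0 
   S1   S1  S2 
   S2   S1  S3 
   S3   S4  S0 
 * S4   S4  S4 
(> = start, * = accepting)

start=S0; accept=S4; S0-0>S1; S0-1>S0; S1-0>S1; S1-1>S2; S2-0>S1; S2-1>S3; S3-0>S4; S3-1>S0; S4-0>S4; S4-1>S4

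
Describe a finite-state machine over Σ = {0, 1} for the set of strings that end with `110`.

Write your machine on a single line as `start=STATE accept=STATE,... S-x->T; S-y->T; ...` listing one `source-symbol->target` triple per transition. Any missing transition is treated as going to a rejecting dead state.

start=s0; accept=s3; s0-0->s0; s0-1->s1; s1-0->s0; s1-1->s2; s2-0->s3; s2-1->s2; s3-0->s0; s3-1->s1

Remember how much of `110` the current input suffix matches. State s0 means no match yet; s1 means the last symbol is `1`; s2 means the last 2 symbols are `11`; s3 means the last 3 symbols are `110`. Only s3 accepts. On a mismatch, fall back to the longest proper suffix that is still a prefix of `110`.
        0   1  
>  s0   s0  s1 
   s1   s0  s2 
   s2   s3  s2 
 * s3   s0  s1 
(> = start, * = accepting)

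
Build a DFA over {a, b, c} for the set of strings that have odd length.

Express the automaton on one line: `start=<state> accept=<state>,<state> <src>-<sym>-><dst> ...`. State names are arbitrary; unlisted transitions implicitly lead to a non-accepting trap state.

start=S0 accept=S1 S0-a->S1 S0-b->S1 S0-c->S1 S1-a->S0 S1-b->S0 S1-c->S0

Only the length mod 2 matters, so use a 2-cycle: from any state, every input symbol moves to the next state, wrapping S1 back to S0. Mark S1 accepting.
        a   b   c  
>  S0   S1  S1  S1 
 * S1   S0  S0  S0 
(> = start, * = accepting)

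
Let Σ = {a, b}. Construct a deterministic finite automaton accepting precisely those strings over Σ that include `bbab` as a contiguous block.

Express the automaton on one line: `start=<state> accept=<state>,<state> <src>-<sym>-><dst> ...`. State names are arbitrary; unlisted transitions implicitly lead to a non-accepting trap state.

start=q0 accept=q4 q0-a->q0 q0-b->q1 q1-a->q0 q1-b->q2 q2-a->q3 q2-b->q2 q3-a->q0 q3-b->q4 q4-a->q4 q4-b->q4

Track how much of `bbab` has been matched so far: state q0 is no progress, q4 is the absorbing accept state reached once `bbab` has occurred. Intermediate states record partial matches; on a mismatch, fall back to the longest reusable overlap.
5 states suffice.
        a   b  
>  q0   q0  q1 
   q1   q0  q2 
   q2   q3  q2 
   q3   q0  q4 
 * q4   q4  q4 
(> = start, * = accepting)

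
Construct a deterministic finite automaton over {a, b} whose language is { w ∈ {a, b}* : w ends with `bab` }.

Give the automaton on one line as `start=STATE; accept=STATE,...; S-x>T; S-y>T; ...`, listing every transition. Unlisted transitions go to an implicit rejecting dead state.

start=s0; accept=s3; s0-a>s0; s0-b>s1; s1-a>s2; s1-b>s1; s2-a>s0; s2-b>s3; s3-a>s2; s3-b>s1

Let each state record the length of the longest suffix of the input read so far that is also a prefix of `bab`. s1 means the last symbol is `b`; s2 means the last 2 symbols are `ba`; s3 means the last 3 symbols are `bab`. Accept only at s3, where the string currently ends in `bab`.
4 states suffice.
        a   b  
>  s0   s0  s1 
   s1   s2  s1 
   s2   s0  s3 
 * s3   s2  s1 
(> = start, * = accepting)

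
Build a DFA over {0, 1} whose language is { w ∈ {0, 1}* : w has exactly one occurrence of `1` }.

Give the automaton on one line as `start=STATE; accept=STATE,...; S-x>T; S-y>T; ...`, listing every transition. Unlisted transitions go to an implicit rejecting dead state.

Only the number of `1`s matters, and only up to 2. Make a chain s0 → s1 → s2 advanced by each `1` (with s2 absorbing); every other symbol self-loops. The accepting set is {s1}.
With 3 states:
        0   1  
>  s0   s0  s1 
 * s1   s1  s2 
   s2   s2  s2 
(> = start, * = accepting)

start=s0; accept=s1; s0-0>s0; s0-1>s1; s1-0>s1; s1-1>s2; s2-0>s2; s2-1>s2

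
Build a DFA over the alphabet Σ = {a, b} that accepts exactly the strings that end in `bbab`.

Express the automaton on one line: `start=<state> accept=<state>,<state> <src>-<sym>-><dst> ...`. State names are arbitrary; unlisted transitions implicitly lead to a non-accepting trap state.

Let each state record the length of the longest suffix of the input read so far that is also a prefix of `bbab`. q1 means the last symbol is `b`; q2 means the last 2 symbols are `bb`; q3 means the last 3 symbols are `bba`; q4 means the last 4 symbols are `bbab`. Accept only at q4, where the string currently ends in `bbab`.
A 5-state machine:
        a   b  
>  q0   q0  q1 
   q1   q0  q2 
   q2   q3  q2 
   q3   q0  q4 
 * q4   q0  q2 
(> = start, * = accepting)

start=q0 accept=q4 q0-a->q0 q0-b->q1 q1-a->q0 q1-b->q2 q2-a->q3 q2-b->q2 q3-a->q0 q3-b->q4 q4-a->q0 q4-b->q2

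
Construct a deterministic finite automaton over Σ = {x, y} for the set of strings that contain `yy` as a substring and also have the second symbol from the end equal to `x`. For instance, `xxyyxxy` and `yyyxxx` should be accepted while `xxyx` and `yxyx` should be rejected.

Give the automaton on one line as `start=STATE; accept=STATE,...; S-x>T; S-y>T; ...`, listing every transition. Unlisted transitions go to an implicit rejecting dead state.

Handle the two conditions separately and then intersect. The first has 3 states tracking whether and how much of `yy` has been seen; the second has 7 states tracking the last 2 symbols read. A product state is a pair (one from each), accepting exactly when both do. Equivalent product states are then merged.
A 6-state machine:
        x   y  
>  S0   S0  S1 
   S1   S0  S2 
   S2   S3  S2 
   S3   S4  S5 
 * S4   S4  S5 
 * S5   S3  S2 
(> = start, * = accepting)

start=S0; accept=S4,S5; S0-x>S0; S0-y>S1; S1-x>S0; S1-y>S2; S2-x>S3; S2-y>S2; S3-x>S4; S3-y>S5; S4-x>S4; S4-y>S5; S5-x>S3; S5-y>S2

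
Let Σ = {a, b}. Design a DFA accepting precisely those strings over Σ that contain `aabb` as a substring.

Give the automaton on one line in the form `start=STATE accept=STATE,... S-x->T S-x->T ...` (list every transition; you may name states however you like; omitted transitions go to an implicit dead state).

States S0..S3 record the length of the longest prefix of `aabb` that matches the current input suffix. Reaching S4 means `aabb` has been seen, and we stay there forever. Accept from S4.
5 states suffice.
        a   b  
>  S0   S1  S0 
   S1   S2  S0 
   S2   S2  S3 
   S3   S1  S4 
 * S4   S4  S4 
(> = start, * = accepting)

start=S0 accept=S4 S0-a->S1 S0-b->S0 S1-a->S2 S1-b->S0 S2-a->S2 S2-b->S3 S3-a->S1 S3-b->S4 S4-a->S4 S4-b->S4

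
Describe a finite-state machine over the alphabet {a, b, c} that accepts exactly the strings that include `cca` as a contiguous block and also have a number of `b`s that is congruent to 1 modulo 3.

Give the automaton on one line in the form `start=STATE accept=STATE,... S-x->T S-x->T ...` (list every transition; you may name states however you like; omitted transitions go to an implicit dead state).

start=q0 accept=q10 q0-a->q0 q0-b->q1 q0-c->q2 q1-a->q1 q1-b->q3 q1-c->q4 q2-a->q0 q2-b->q1 q2-c->q5 q3-a->q3 q3-b->q0 q3-c->q6 q4-a->q1 q4-b->q3 q4-c->q7 q5-a->q8 q5-b->q1 q5-c->q5 q6-a->q3 q6-b->q0 q6-c->q9 q7-a->q10 q7-b->q3 q7-c->q7 q8-a->q8 q8-b->q10 q8-c->q8 q9-a->q11 q9-b->q0 q9-c->q9 q10-a->q10 q10-b->q11 q10-c->q10 q11-a->q11 q11-b->q8 q11-c->q11

Handle the two conditions separately and then intersect. One (4 states) tracks whether and how much of `cca` has been seen; the other (3 states) tracks the count of `b`s modulo 3. Each combined state is a pair, one component from each; accept when both components accept.
          a    b    c  
>  q0     q0   q1   q2 
   q1     q1   q3   q4 
   q2     q0   q1   q5 
   q3     q3   q0   q6 
   q4     q1   q3   q7 
   q5     q8   q1   q5 
   q6     q3   q0   q9 
   q7    q10   q3   q7 
   q8     q8  q10   q8 
   q9    q11   q0   q9 
 * q10   q10  q11  q10 
   q11   q11   q8  q11 
(> = start, * = accepting)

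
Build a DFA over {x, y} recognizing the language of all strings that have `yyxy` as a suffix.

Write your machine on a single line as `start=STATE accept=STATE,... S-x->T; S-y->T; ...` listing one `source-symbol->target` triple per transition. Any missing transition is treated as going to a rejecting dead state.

Let each state record the length of the longest suffix of the input read so far that is also a prefix of `yyxy`. s1 means the last symbol is `y`; s2 means the last 2 symbols are `yy`; s3 means the last 3 symbols are `yyx`; s4 means the last 4 symbols are `yyxy`. Accept only at s4, where the string currently ends in `yyxy`.
        x   y  
>  s0   s0  s1 
   s1   s0  s2 
   s2   s3  s2 
   s3   s0  s4 
 * s4   s0  s2 
(> = start, * = accepting)

start=s0; accept=s4; s0-x->s0; s0-y->s1; s1-x->s0; s1-y->s2; s2-x->s3; s2-y->s2; s3-x->s0; s3-y->s4; s4-x->s0; s4-y->s2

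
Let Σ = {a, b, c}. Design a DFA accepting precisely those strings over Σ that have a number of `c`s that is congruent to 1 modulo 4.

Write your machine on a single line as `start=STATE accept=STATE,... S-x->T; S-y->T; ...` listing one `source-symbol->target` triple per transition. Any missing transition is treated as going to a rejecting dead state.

start=q0; accept=q1; q0-a->q0; q0-b->q0; q0-c->q1; q1-a->q1; q1-b->q1; q1-c->q2; q2-a->q2; q2-b->q2; q2-c->q3; q3-a->q3; q3-b->q3; q3-c->q0

The only thing that matters is how many `c`s have appeared, reduced mod 4. Use one state per residue: q0 for 0, …, q3 for 3. Reading `c` moves to the next residue; anything else stays put. q1 is accepting.
A 4-state machine:
        a   b   c  
>  q0   q0  q0  q1 
 * q1   q1  q1  q2 
   q2   q2  q2  q3 
   q3   q3  q3  q0 
(> = start, * = accepting)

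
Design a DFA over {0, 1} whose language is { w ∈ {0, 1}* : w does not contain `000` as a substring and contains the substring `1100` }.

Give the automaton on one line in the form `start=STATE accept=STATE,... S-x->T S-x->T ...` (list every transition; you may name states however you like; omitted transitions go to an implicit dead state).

start=A accept=H,I,J A-0->B A-1->C B-0->D B-1->C C-0->B C-1->E D-0->F D-1->C E-0->G E-1->E F-0->F F-1->F G-0->H G-1->C H-0->F H-1->I I-0->J I-1->I J-0->H J-1->I

Run two small machines in parallel and take their product. The first has 4 states tracking partial matches of the forbidden pattern `000`; the second has 5 states tracking whether and how much of `1100` has been seen. A product state is a pair (one from each), accepting exactly when both do. Minimizing collapses redundant product states.
With 10 states:
       0  1 
>  A   B  C 
   B   D  C 
   C   B  E 
   D   F  C 
   E   G  E 
   F   F  F 
   G   H  C 
 * H   F  I 
 * I   J  I 
 * J   H  I 
(> = start, * = accepting)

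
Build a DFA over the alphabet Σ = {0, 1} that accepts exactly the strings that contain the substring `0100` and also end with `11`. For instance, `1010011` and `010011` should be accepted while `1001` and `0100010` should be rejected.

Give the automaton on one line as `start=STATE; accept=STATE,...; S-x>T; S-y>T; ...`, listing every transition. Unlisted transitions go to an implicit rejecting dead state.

Run two small machines in parallel and take their product. The first has 5 states tracking whether and how much of `0100` has been seen; the second has 3 states tracking how much of the suffix `11` has currently been matched. A product state is a pair (one from each), accepting exactly when both do.
9 states suffice.
        0   1  
>  q0   q1  q2 
   q1   q1  q3 
   q2   q1  q4 
   q3   q5  q4 
   q4   q1  q4 
   q5   q6  q3 
   q6   q6  q7 
   q7   q6  q8 
 * q8   q6  q8 
(> = start, * = accepting)

start=q0; accept=q8; q0-0>q1; q0-1>q2; q1-0>q1; q1-1>q3; q2-0>q1; q2-1>q4; q3-0>q5; q3-1>q4; q4-0>q1; q4-1>q4; q5-0>q6; q5-1>q3; q6-0>q6; q6-1>q7; q7-0>q6; q7-1>q8; q8-0>q6; q8-1>q8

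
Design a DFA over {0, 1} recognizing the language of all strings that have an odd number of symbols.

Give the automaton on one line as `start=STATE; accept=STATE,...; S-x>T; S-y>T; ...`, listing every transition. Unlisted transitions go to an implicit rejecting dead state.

start=A; accept=B; A-0>B; A-1>B; B-0>A; B-1>A

Count input length modulo 2: every symbol advances one step around the cycle A → B → A. Accept at B.
A 2-state machine:
       0  1 
>  A   B  B 
 * B   A  A 
(> = start, * = accepting)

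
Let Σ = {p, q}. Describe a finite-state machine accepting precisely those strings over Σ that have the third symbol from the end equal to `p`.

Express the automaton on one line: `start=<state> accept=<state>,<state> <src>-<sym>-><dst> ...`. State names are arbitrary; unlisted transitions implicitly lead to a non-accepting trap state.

start=S0 accept=S7,S8,S9,S10 S0-p->S1 S0-q->S2 S1-p->S3 S1-q->S4 S2-p->S5 S2-q->S6 S3-p->S7 S3-q->S8 S4-p->S9 S4-q->S10 S5-p->S11 S5-q->S12 S6-p->S13 S6-q->S14 S7-p->S7 S7-q->S8 S8-p->S9 S8-q->S10 S9-p->S11 S9-q->S12 S10-p->S13 S10-q->S14 S11-p->S7 S11-q->S8 S12-p->S9 S12-q->S10 S13-p->S11 S13-q->S12 S14-p->S13 S14-q->S14

A DFA must remember the last 3 symbols (since which symbol is third-to-last isn't known until the input ends). Use one state per possible window of the last ≤3 symbols; accept from those whose window starts with `p`.
A 15-state machine:
          p    q  
>  S0     S1   S2 
   S1     S3   S4 
   S2     S5   S6 
   S3     S7   S8 
   S4     S9  S10 
   S5    S11  S12 
   S6    S13  S14 
 * S7     S7   S8 
 * S8     S9  S10 
 * S9    S11  S12 
 * S10   S13  S14 
   S11    S7   S8 
   S12    S9  S10 
   S13   S11  S12 
   S14   S13  S14 
(> = start, * = accepting)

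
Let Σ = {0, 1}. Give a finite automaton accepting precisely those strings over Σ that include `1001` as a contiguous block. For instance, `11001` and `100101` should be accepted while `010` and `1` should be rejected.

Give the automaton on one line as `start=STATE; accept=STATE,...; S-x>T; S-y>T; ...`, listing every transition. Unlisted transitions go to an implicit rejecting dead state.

start=s0; accept=s4; s0-0>s0; s0-1>s1; s1-0>s2; s1-1>s1; s2-0>s3; s2-1>s1; s3-0>s0; s3-1>s4; s4-0>s4; s4-1>s4

States s0..s3 record the length of the longest prefix of `1001` that matches the current input suffix. Reaching s4 means `1001` has been seen, and we stay there forever. Accept from s4.
A 5-state machine:
        0   1  
>  s0   s0  s1 
   s1   s2  s1 
   s2   s3  s1 
   s3   s0  s4 
 * s4   s4  s4 
(> = start, * = accepting)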